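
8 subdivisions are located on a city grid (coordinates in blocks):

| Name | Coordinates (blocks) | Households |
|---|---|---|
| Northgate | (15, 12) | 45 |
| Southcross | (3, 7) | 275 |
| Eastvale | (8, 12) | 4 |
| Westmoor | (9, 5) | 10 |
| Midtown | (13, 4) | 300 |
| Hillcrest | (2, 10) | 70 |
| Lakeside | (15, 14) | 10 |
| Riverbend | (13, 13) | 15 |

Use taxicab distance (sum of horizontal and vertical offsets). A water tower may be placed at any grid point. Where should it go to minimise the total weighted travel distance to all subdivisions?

Manhattan distance separates: Σwᵢ(|x−xᵢ|+|y−yᵢ|) = Σwᵢ|x−xᵢ| + Σwᵢ|y−yᵢ|, so x and y are optimised independently as 1-D weighted medians.
Total weight W = 729; half = 364.5.
x-coordinate, sorted with cumulative weight:
  x=2 (Hillcrest, w=70) cum 70
  x=3 (Southcross, w=275) cum 345
  x=8 (Eastvale, w=4) cum 349
  x=9 (Westmoor, w=10) cum 359
  x=13 (Midtown, w=300) cum 659  ← median
  x=13 (Riverbend, w=15) cum 674
  x=15 (Northgate, w=45) cum 719
  x=15 (Lakeside, w=10) cum 729
⇒ x* = 13
y-coordinate, sorted with cumulative weight:
  y=4 (Midtown, w=300) cum 300
  y=5 (Westmoor, w=10) cum 310
  y=7 (Southcross, w=275) cum 585  ← median
  y=10 (Hillcrest, w=70) cum 655
  y=12 (Northgate, w=45) cum 700
  y=12 (Eastvale, w=4) cum 704
  y=13 (Riverbend, w=15) cum 719
  y=14 (Lakeside, w=10) cum 729
⇒ y* = 7

(13, 7)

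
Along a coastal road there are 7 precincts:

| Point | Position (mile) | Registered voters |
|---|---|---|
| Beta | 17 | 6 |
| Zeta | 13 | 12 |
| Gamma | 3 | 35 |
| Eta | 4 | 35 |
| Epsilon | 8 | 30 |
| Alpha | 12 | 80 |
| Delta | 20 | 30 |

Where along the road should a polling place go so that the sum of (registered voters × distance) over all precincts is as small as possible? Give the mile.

x = 12

For a sum of weighted absolute distances on a line, the optimum is the weighted median (not the mean). Total weight W = 228; half-weight = 114.
Sort by position and accumulate weight:
  mile 3 (Gamma, w=35) → cum 35
  mile 4 (Eta, w=35) → cum 70
  mile 8 (Epsilon, w=30) → cum 100
  mile 12 (Alpha, w=80) → cum 180  ≥ 114 → median here
  mile 13 (Zeta, w=12) → cum 192
  mile 17 (Beta, w=6) → cum 198
  mile 20 (Delta, w=30) → cum 228
Optimal location: mile 12.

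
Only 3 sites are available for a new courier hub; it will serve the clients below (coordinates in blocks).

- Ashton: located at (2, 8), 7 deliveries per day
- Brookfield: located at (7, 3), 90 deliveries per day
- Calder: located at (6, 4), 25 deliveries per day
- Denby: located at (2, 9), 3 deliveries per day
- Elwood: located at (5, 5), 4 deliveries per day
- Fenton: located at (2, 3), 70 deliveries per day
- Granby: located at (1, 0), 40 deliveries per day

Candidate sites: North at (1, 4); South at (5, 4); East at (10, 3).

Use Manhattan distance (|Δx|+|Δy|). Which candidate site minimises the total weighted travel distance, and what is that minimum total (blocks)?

Total weighted distance at each candidate:
  North (1, 4): total = 1128
  South (5, 4): total = 972
  East (10, 3): total = 1596
Minimum is at South with total 972 blocks.

South, total 972 blocks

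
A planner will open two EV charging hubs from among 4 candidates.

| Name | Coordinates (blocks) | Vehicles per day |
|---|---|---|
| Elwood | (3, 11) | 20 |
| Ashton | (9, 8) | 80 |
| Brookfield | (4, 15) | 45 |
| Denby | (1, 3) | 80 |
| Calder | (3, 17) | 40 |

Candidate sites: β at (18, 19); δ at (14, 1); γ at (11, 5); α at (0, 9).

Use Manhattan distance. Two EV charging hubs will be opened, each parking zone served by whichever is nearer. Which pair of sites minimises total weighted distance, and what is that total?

Evaluate every pair (each demand assigned to the nearer of the two):
  {γ, α}: total = 1950
  {β, α}: total = 2350
  {δ, α}: total = 2350
  {β, γ}: total = 3085
  {δ, γ}: total = 3205
  {β, δ}: total = 4070
Best pair: {γ, α} with total 1950.

{γ, α}, total 1950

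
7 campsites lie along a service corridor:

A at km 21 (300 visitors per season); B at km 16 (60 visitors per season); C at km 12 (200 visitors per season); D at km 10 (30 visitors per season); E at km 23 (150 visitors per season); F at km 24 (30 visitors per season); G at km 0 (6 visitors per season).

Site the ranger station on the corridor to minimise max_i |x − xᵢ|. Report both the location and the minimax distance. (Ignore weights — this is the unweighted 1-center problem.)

location 12, max distance 12

The 1-center on a line is the midpoint of the two extreme points: leftmost at 0, rightmost at 24.
Optimal location = (0 + 24)/2 = 12; maximum distance = (24 − 0)/2 = 12.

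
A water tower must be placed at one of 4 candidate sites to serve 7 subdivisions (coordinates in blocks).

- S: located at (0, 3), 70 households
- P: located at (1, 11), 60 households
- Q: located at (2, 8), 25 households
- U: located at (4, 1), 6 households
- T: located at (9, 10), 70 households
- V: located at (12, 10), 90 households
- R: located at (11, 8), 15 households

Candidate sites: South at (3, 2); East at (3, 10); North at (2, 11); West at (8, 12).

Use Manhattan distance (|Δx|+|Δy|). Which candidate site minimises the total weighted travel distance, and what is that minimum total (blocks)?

East, total 2395 blocks

Total weighted distance at each candidate:
  South (3, 2): total = 3847
  East (3, 10): total = 2395
  North (2, 11): total = 2637
  West (8, 12): total = 2865
Minimum is at East with total 2395 blocks.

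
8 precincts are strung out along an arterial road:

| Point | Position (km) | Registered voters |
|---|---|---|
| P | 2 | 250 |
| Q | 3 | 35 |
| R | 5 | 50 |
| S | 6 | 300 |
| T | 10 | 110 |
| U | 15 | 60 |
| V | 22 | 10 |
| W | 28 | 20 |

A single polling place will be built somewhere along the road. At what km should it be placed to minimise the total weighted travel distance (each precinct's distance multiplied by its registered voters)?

For a sum of weighted absolute distances on a line, the optimum is the weighted median (not the mean). Total weight W = 835; half-weight = 417.5.
Sort by position and accumulate weight:
  km 2 (P, w=250) → cum 250
  km 3 (Q, w=35) → cum 285
  km 5 (R, w=50) → cum 335
  km 6 (S, w=300) → cum 635  ≥ 417.5 → median here
  km 10 (T, w=110) → cum 745
  km 15 (U, w=60) → cum 805
  km 22 (V, w=10) → cum 815
  km 28 (W, w=20) → cum 835
Optimal location: km 6.

x = 6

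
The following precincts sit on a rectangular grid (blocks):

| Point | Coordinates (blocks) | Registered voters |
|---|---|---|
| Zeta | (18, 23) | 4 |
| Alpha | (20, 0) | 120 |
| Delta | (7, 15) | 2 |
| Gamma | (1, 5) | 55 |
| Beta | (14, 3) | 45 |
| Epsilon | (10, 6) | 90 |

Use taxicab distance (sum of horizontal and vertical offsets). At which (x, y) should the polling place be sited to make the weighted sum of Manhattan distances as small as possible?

(14, 3)

Manhattan distance separates: Σwᵢ(|x−xᵢ|+|y−yᵢ|) = Σwᵢ|x−xᵢ| + Σwᵢ|y−yᵢ|, so x and y are optimised independently as 1-D weighted medians.
Total weight W = 316; half = 158.
x-coordinate, sorted with cumulative weight:
  x=1 (Gamma, w=55) cum 55
  x=7 (Delta, w=2) cum 57
  x=10 (Epsilon, w=90) cum 147
  x=14 (Beta, w=45) cum 192  ← median
  x=18 (Zeta, w=4) cum 196
  x=20 (Alpha, w=120) cum 316
⇒ x* = 14
y-coordinate, sorted with cumulative weight:
  y=0 (Alpha, w=120) cum 120
  y=3 (Beta, w=45) cum 165  ← median
  y=5 (Gamma, w=55) cum 220
  y=6 (Epsilon, w=90) cum 310
  y=15 (Delta, w=2) cum 312
  y=23 (Zeta, w=4) cum 316
⇒ y* = 3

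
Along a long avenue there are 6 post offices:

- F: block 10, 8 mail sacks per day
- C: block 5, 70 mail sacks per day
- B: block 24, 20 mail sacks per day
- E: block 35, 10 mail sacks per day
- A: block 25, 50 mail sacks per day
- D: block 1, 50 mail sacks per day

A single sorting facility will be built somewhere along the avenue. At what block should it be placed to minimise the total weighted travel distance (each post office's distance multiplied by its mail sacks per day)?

For a sum of weighted absolute distances on a line, the optimum is the weighted median (not the mean). Total weight W = 208; half-weight = 104.
Sort by position and accumulate weight:
  block 1 (D, w=50) → cum 50
  block 5 (C, w=70) → cum 120  ≥ 104 → median here
  block 10 (F, w=8) → cum 128
  block 24 (B, w=20) → cum 148
  block 25 (A, w=50) → cum 198
  block 35 (E, w=10) → cum 208
Optimal location: block 5.

x = 5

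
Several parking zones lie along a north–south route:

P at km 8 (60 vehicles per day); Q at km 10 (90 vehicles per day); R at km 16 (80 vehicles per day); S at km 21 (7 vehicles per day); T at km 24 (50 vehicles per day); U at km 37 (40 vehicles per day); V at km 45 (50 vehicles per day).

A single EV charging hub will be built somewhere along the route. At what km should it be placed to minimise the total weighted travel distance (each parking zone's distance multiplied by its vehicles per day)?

For a sum of weighted absolute distances on a line, the optimum is the weighted median (not the mean). Total weight W = 377; half-weight = 188.5.
Sort by position and accumulate weight:
  km 8 (P, w=60) → cum 60
  km 10 (Q, w=90) → cum 150
  km 16 (R, w=80) → cum 230  ≥ 188.5 → median here
  km 21 (S, w=7) → cum 237
  km 24 (T, w=50) → cum 287
  km 37 (U, w=40) → cum 327
  km 45 (V, w=50) → cum 377
Optimal location: km 16.

x = 16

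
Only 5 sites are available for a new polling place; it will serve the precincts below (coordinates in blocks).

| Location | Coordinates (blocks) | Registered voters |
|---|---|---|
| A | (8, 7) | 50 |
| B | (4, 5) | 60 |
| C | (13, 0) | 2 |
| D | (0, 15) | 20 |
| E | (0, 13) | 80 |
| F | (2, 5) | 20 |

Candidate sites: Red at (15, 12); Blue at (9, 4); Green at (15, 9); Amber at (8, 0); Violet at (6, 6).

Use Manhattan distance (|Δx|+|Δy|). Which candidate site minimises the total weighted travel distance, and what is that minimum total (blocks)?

Total weighted distance at each candidate:
  Red (15, 12): total = 3748
  Blue (9, 4): total = 2576
  Green (15, 9): total = 3652
  Amber (8, 0): total = 3260
  Violet (6, 6): total = 1796
Minimum is at Violet with total 1796 blocks.

Violet, total 1796 blocks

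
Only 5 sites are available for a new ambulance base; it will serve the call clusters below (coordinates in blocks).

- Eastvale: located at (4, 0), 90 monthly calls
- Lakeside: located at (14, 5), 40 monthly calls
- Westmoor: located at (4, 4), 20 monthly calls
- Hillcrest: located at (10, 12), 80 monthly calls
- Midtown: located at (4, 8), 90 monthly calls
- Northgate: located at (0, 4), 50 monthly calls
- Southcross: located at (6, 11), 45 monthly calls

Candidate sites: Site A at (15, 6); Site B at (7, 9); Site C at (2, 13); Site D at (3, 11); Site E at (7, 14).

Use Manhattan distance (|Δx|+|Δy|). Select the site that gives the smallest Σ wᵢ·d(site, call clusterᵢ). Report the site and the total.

Site B, total 3255 blocks

Total weighted distance at each candidate:
  Site A (15, 6): total = 5400
  Site B (7, 9): total = 3255
  Site C (2, 13): total = 4540
  Site D (3, 11): total = 3555
  Site E (7, 14): total = 4670
Minimum is at Site B with total 3255 blocks.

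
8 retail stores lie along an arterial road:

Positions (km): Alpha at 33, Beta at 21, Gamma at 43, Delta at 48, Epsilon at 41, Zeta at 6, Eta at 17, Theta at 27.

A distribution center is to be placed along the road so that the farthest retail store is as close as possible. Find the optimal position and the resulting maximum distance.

The 1-center on a line is the midpoint of the two extreme points: leftmost at 6, rightmost at 48.
Optimal location = (6 + 48)/2 = 27; maximum distance = (48 − 6)/2 = 21.

location 27, max distance 21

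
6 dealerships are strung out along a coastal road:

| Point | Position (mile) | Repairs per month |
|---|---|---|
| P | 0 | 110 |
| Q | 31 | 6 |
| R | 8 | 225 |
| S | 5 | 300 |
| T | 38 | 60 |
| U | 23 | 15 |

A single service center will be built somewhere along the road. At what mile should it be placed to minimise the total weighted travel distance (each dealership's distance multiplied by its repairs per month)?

x = 5

For a sum of weighted absolute distances on a line, the optimum is the weighted median (not the mean). Total weight W = 716; half-weight = 358.
Sort by position and accumulate weight:
  mile 0 (P, w=110) → cum 110
  mile 5 (S, w=300) → cum 410  ≥ 358 → median here
  mile 8 (R, w=225) → cum 635
  mile 23 (U, w=15) → cum 650
  mile 31 (Q, w=6) → cum 656
  mile 38 (T, w=60) → cum 716
Optimal location: mile 5.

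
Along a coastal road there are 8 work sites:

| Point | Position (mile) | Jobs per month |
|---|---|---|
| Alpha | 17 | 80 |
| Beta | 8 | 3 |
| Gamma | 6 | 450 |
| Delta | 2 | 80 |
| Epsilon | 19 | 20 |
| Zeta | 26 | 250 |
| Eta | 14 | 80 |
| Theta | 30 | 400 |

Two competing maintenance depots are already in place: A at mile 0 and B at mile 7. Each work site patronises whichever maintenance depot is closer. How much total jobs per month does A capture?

80

The indifferent point is the midpoint (0+7)/2 = 3.5; work sites left of it (closer to A at 0) go to A, those right go to B.
  Delta at 2 (w=80) → A
  Gamma at 6 (w=450) → B
  Beta at 8 (w=3) → B
  Eta at 14 (w=80) → B
  Alpha at 17 (w=80) → B
  Epsilon at 19 (w=20) → B
  Zeta at 26 (w=250) → B
  Theta at 30 (w=400) → B
A captures 80; B captures 1283.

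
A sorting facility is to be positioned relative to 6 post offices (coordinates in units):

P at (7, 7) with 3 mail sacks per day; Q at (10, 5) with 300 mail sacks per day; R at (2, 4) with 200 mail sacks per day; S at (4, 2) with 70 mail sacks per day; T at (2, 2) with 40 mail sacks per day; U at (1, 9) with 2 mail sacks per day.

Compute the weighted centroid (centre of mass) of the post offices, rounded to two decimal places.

The minimiser of Σwᵢ‖p−pᵢ‖² is the weighted centroid p* = (Σwᵢpᵢ)/(Σwᵢ).
Σwᵢ = 615.
Σwᵢxᵢ = 3·7 + 300·10 + 200·2 + 70·4 + 40·2 + 2·1 = 3783.
Σwᵢyᵢ = 3·7 + 300·5 + 200·4 + 70·2 + 40·2 + 2·9 = 2559.
x* = 3783/615 = 6.15, y* = 2559/615 = 4.16.

(6.15, 4.16)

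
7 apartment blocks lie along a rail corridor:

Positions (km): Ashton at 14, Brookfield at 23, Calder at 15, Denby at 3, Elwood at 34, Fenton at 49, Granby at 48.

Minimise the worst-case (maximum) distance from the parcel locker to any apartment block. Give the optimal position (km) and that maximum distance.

location 26, max distance 23

The 1-center on a line is the midpoint of the two extreme points: leftmost at 3, rightmost at 49.
Optimal location = (3 + 49)/2 = 26; maximum distance = (49 − 3)/2 = 23.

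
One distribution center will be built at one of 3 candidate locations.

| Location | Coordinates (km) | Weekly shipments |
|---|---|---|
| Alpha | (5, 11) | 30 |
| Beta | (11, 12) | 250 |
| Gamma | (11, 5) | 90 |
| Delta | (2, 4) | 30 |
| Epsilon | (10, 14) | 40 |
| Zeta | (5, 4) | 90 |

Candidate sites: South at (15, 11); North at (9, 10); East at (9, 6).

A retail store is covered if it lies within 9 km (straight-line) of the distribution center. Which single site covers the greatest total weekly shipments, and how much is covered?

Coverage radius r = 9 km; a point is covered iff (Δx)²+(Δy)² ≤ 9² = 81.
  South (15, 11): covers {Beta, Gamma, Epsilon} → 380
  North (9, 10): covers {Alpha, Beta, Gamma, Epsilon, Zeta} → 500
  East (9, 6): covers {Alpha, Beta, Gamma, Delta, Epsilon, Zeta} → 530
Maximum coverage at East: 530 weekly shipments.

East, covering 530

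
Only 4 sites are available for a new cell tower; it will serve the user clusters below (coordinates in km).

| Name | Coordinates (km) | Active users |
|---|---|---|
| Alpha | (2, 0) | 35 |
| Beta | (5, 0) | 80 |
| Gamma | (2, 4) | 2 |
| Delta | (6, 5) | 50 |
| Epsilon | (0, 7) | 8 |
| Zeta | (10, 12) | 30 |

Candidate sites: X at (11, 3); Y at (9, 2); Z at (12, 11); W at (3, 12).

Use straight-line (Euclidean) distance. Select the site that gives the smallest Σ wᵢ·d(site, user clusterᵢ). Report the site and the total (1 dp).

Y, total 1223.1 km

Total weighted distance at each candidate:
  X (11, 3): total = 1521.4
  Y (9, 2): total = 1223.1
  Z (12, 11): total = 2180.3
  W (3, 12): total = 2048.3
Minimum is at Y with total 1223.1 km.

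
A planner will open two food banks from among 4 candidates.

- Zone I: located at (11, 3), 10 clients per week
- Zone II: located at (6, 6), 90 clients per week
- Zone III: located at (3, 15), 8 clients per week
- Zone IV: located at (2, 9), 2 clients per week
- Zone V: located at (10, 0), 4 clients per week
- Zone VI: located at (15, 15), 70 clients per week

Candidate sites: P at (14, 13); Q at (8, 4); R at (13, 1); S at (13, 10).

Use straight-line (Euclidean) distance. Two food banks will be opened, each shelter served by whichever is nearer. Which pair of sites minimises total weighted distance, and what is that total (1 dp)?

{P, Q}, total 565.7

Evaluate every pair (each demand assigned to the nearer of the two):
  {P, Q}: total = 565.7
  {Q, S}: total = 786.1
  {P, R}: total = 1086.4
  {P, S}: total = 1108.2
  {R, S}: total = 1255.0
  {Q, R}: total = 1320.5
Best pair: {P, Q} with total 565.7.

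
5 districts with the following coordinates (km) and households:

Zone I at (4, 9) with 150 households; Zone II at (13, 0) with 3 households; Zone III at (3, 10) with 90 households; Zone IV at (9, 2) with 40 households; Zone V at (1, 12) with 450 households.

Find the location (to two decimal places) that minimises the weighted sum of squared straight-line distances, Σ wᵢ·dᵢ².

(2.35, 10.55)

The minimiser of Σwᵢ‖p−pᵢ‖² is the weighted centroid p* = (Σwᵢpᵢ)/(Σwᵢ).
Σwᵢ = 733.
Σwᵢxᵢ = 150·4 + 3·13 + 90·3 + 40·9 + 450·1 = 1719.
Σwᵢyᵢ = 150·9 + 3·0 + 90·10 + 40·2 + 450·12 = 7730.
x* = 1719/733 = 2.35, y* = 7730/733 = 10.55.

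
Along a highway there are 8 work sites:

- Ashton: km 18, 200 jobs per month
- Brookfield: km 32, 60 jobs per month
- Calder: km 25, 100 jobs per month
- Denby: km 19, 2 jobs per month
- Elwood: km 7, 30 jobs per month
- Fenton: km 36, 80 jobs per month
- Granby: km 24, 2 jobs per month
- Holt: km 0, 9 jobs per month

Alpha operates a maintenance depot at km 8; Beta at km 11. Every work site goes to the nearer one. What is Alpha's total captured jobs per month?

The indifferent point is the midpoint (8+11)/2 = 9.5; work sites left of it (closer to Alpha at 8) go to Alpha, those right go to Beta.
  Holt at 0 (w=9) → Alpha
  Elwood at 7 (w=30) → Alpha
  Ashton at 18 (w=200) → Beta
  Denby at 19 (w=2) → Beta
  Granby at 24 (w=2) → Beta
  Calder at 25 (w=100) → Beta
  Brookfield at 32 (w=60) → Beta
  Fenton at 36 (w=80) → Beta
Alpha captures 39; Beta captures 444.

39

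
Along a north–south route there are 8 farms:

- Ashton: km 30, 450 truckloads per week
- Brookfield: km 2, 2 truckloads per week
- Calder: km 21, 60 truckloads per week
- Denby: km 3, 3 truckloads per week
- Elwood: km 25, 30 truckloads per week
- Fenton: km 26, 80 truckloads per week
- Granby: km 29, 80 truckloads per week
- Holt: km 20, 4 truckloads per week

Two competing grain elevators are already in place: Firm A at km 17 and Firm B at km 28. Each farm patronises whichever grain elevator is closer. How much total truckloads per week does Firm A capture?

The indifferent point is the midpoint (17+28)/2 = 22.5; farms left of it (closer to Firm A at 17) go to Firm A, those right go to Firm B.
  Brookfield at 2 (w=2) → Firm A
  Denby at 3 (w=3) → Firm A
  Holt at 20 (w=4) → Firm A
  Calder at 21 (w=60) → Firm A
  Elwood at 25 (w=30) → Firm B
  Fenton at 26 (w=80) → Firm B
  Granby at 29 (w=80) → Firm B
  Ashton at 30 (w=450) → Firm B
Firm A captures 69; Firm B captures 640.

69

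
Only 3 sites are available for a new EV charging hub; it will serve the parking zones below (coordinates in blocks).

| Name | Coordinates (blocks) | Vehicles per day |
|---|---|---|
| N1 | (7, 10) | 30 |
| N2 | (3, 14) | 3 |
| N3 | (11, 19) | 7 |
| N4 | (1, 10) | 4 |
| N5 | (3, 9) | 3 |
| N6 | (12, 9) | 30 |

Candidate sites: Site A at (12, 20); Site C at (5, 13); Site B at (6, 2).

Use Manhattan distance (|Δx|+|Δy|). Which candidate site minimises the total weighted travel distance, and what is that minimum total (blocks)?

Total weighted distance at each candidate:
  Site A (12, 20): total = 983
  Site C (5, 13): total = 619
  Site B (6, 2): total = 941
Minimum is at Site C with total 619 blocks.

Site C, total 619 blocks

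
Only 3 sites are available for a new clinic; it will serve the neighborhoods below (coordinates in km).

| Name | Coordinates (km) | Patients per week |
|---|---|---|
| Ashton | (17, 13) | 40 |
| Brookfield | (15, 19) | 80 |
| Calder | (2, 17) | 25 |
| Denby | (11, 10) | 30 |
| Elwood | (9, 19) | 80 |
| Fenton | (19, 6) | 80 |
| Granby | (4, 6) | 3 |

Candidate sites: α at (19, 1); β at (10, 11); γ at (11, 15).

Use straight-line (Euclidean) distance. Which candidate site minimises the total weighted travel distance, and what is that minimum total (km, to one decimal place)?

Total weighted distance at each candidate:
  α (19, 1): total = 5001.4
  β (10, 11): total = 2830.4
  γ (11, 15): total = 2441.3
Minimum is at γ with total 2441.3 km.

γ, total 2441.3 km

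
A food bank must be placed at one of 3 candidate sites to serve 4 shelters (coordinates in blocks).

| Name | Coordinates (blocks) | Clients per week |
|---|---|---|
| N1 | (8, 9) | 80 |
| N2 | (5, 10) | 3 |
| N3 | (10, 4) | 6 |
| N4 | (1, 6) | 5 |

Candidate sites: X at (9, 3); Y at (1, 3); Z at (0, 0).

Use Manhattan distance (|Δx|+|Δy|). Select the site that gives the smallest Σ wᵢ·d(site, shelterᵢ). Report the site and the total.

X, total 660 blocks

Total weighted distance at each candidate:
  X (9, 3): total = 660
  Y (1, 3): total = 1148
  Z (0, 0): total = 1524
Minimum is at X with total 660 blocks.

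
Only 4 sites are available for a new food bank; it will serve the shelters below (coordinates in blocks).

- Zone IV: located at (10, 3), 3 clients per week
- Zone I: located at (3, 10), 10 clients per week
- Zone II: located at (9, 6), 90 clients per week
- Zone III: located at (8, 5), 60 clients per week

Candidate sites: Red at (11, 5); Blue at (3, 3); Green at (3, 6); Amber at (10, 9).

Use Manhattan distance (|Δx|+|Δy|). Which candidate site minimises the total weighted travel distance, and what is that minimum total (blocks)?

Total weighted distance at each candidate:
  Red (11, 5): total = 589
  Blue (3, 3): total = 1321
  Green (3, 6): total = 970
  Amber (10, 9): total = 818
Minimum is at Red with total 589 blocks.

Red, total 589 blocks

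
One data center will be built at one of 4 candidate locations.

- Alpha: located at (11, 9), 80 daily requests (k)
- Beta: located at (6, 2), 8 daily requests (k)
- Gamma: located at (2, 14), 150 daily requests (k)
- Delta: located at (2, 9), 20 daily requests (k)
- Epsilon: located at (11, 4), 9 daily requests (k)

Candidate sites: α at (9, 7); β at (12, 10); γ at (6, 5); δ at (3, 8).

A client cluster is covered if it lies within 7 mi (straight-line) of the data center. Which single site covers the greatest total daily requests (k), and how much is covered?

Coverage radius r = 7 mi; a point is covered iff (Δx)²+(Δy)² ≤ 7² = 49.
  α (9, 7): covers {Alpha, Beta, Epsilon} → 97
  β (12, 10): covers {Alpha, Epsilon} → 89
  γ (6, 5): covers {Alpha, Beta, Delta, Epsilon} → 117
  δ (3, 8): covers {Beta, Gamma, Delta} → 178
Maximum coverage at δ: 178 daily requests (k).

δ, covering 178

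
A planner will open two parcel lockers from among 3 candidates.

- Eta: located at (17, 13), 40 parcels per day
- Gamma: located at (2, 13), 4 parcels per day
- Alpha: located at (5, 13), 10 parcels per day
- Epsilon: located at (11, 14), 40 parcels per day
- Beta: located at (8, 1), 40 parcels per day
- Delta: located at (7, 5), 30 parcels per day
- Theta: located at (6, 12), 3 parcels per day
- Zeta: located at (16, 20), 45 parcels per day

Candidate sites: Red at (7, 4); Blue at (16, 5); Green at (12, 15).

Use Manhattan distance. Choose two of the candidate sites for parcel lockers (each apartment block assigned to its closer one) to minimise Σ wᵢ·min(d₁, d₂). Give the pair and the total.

{Red, Green}, total 1120

Evaluate every pair (each demand assigned to the nearer of the two):
  {Red, Green}: total = 1120
  {Blue, Green}: total = 1680
  {Red, Blue}: total = 1978
Best pair: {Red, Green} with total 1120.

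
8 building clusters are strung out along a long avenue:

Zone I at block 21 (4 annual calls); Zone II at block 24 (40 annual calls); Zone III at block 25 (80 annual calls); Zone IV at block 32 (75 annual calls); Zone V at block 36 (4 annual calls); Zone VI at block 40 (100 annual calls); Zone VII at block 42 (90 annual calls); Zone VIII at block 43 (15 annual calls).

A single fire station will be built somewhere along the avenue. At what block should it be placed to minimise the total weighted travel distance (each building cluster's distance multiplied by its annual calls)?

x = 40

For a sum of weighted absolute distances on a line, the optimum is the weighted median (not the mean). Total weight W = 408; half-weight = 204.
Sort by position and accumulate weight:
  block 21 (Zone I, w=4) → cum 4
  block 24 (Zone II, w=40) → cum 44
  block 25 (Zone III, w=80) → cum 124
  block 32 (Zone IV, w=75) → cum 199
  block 36 (Zone V, w=4) → cum 203
  block 40 (Zone VI, w=100) → cum 303  ≥ 204 → median here
  block 42 (Zone VII, w=90) → cum 393
  block 43 (Zone VIII, w=15) → cum 408
Optimal location: block 40.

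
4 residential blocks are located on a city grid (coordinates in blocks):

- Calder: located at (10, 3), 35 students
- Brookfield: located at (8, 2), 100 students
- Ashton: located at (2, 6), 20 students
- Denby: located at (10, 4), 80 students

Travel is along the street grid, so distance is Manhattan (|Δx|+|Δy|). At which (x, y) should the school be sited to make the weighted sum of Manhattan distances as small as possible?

Manhattan distance separates: Σwᵢ(|x−xᵢ|+|y−yᵢ|) = Σwᵢ|x−xᵢ| + Σwᵢ|y−yᵢ|, so x and y are optimised independently as 1-D weighted medians.
Total weight W = 235; half = 117.5.
x-coordinate, sorted with cumulative weight:
  x=2 (Ashton, w=20) cum 20
  x=8 (Brookfield, w=100) cum 120  ← median
  x=10 (Calder, w=35) cum 155
  x=10 (Denby, w=80) cum 235
⇒ x* = 8
y-coordinate, sorted with cumulative weight:
  y=2 (Brookfield, w=100) cum 100
  y=3 (Calder, w=35) cum 135  ← median
  y=4 (Denby, w=80) cum 215
  y=6 (Ashton, w=20) cum 235
⇒ y* = 3

(8, 3)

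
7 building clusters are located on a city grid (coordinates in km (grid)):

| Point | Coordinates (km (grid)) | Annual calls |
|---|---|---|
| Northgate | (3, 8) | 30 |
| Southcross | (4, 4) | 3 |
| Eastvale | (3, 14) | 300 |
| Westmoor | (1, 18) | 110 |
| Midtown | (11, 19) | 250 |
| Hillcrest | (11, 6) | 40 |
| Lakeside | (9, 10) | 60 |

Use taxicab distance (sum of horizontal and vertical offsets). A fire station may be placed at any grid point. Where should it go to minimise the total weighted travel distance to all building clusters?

(3, 14)

Manhattan distance separates: Σwᵢ(|x−xᵢ|+|y−yᵢ|) = Σwᵢ|x−xᵢ| + Σwᵢ|y−yᵢ|, so x and y are optimised independently as 1-D weighted medians.
Total weight W = 793; half = 396.5.
x-coordinate, sorted with cumulative weight:
  x=1 (Westmoor, w=110) cum 110
  x=3 (Northgate, w=30) cum 140
  x=3 (Eastvale, w=300) cum 440  ← median
  x=4 (Southcross, w=3) cum 443
  x=9 (Lakeside, w=60) cum 503
  x=11 (Midtown, w=250) cum 753
  x=11 (Hillcrest, w=40) cum 793
⇒ x* = 3
y-coordinate, sorted with cumulative weight:
  y=4 (Southcross, w=3) cum 3
  y=6 (Hillcrest, w=40) cum 43
  y=8 (Northgate, w=30) cum 73
  y=10 (Lakeside, w=60) cum 133
  y=14 (Eastvale, w=300) cum 433  ← median
  y=18 (Westmoor, w=110) cum 543
  y=19 (Midtown, w=250) cum 793
⇒ y* = 14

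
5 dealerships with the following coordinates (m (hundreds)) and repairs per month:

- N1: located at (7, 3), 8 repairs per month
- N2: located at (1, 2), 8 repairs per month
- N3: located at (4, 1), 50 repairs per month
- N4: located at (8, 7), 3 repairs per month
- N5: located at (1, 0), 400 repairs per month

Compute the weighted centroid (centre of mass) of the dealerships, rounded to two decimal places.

The minimiser of Σwᵢ‖p−pᵢ‖² is the weighted centroid p* = (Σwᵢpᵢ)/(Σwᵢ).
Σwᵢ = 469.
Σwᵢxᵢ = 8·7 + 8·1 + 50·4 + 3·8 + 400·1 = 688.
Σwᵢyᵢ = 8·3 + 8·2 + 50·1 + 3·7 + 400·0 = 111.
x* = 688/469 = 1.47, y* = 111/469 = 0.24.

(1.47, 0.24)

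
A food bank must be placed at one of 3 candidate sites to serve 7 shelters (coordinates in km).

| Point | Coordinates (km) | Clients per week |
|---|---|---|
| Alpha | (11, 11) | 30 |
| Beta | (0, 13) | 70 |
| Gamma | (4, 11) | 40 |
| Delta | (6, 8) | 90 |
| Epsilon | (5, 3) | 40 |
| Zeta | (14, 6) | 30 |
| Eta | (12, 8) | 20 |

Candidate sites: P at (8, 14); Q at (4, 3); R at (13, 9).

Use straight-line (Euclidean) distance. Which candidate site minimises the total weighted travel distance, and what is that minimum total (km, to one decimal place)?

Total weighted distance at each candidate:
  P (8, 14): total = 2361.1
  Q (4, 3): total = 2419.4
  R (13, 9): total = 2565.3
Minimum is at P with total 2361.1 km.

P, total 2361.1 km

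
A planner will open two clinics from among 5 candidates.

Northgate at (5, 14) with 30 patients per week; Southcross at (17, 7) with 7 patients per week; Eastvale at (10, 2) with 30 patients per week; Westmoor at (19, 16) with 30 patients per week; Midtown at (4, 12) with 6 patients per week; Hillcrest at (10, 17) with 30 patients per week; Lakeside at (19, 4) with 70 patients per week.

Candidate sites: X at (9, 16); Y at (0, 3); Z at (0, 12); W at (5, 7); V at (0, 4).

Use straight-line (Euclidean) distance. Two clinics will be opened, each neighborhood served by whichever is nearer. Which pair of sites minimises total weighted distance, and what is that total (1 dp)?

Evaluate every pair (each demand assigned to the nearer of the two):
  {X, W}: total = 1805.6
  {X, Y}: total = 1994.2
  {X, V}: total = 1998.7
  {X, Z}: total = 2099.4
  {Z, W}: total = 2318.6
  {Y, W}: total = 2373.7
  {W, V}: total = 2373.7
  {Y, Z}: total = 2859.0
  {Z, V}: total = 2860.2
  {Y, V}: total = 3307.6
Best pair: {X, W} with total 1805.6.

{X, W}, total 1805.6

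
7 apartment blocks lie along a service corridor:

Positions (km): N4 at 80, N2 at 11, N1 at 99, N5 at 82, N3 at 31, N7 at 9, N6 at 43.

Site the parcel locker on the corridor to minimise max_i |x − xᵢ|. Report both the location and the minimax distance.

location 54, max distance 45

The 1-center on a line is the midpoint of the two extreme points: leftmost at 9, rightmost at 99.
Optimal location = (9 + 99)/2 = 54; maximum distance = (99 − 9)/2 = 45.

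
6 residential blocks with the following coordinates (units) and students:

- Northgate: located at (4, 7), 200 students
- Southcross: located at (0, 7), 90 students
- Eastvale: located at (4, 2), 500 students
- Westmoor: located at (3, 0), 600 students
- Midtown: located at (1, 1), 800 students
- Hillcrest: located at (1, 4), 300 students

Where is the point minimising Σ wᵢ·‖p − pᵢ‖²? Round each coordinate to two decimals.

(2.29, 2.02)

The minimiser of Σwᵢ‖p−pᵢ‖² is the weighted centroid p* = (Σwᵢpᵢ)/(Σwᵢ).
Σwᵢ = 2490.
Σwᵢxᵢ = 200·4 + 90·0 + 500·4 + 600·3 + 800·1 + 300·1 = 5700.
Σwᵢyᵢ = 200·7 + 90·7 + 500·2 + 600·0 + 800·1 + 300·4 = 5030.
x* = 5700/2490 = 2.29, y* = 5030/2490 = 2.02.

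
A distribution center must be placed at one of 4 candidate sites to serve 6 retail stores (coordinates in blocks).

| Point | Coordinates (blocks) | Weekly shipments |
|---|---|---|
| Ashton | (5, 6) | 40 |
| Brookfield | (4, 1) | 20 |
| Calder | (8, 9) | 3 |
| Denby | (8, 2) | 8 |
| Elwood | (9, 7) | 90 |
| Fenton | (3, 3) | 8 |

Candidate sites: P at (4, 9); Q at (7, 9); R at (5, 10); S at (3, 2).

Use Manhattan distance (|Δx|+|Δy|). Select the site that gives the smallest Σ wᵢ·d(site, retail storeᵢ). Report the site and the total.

Q, total 927 blocks

Total weighted distance at each candidate:
  P (4, 9): total = 1106
  Q (7, 9): total = 927
  R (5, 10): total = 1162
  S (3, 2): total = 1354
Minimum is at Q with total 927 blocks.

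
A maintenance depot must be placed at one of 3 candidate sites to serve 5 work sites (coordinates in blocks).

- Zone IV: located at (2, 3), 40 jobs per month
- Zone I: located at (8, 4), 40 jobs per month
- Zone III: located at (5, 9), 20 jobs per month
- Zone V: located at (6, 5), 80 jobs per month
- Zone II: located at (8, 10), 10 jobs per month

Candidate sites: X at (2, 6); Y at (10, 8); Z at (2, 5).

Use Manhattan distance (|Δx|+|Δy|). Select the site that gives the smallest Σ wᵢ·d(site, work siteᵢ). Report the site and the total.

Total weighted distance at each candidate:
  X (2, 6): total = 1060
  Y (10, 8): total = 1480
  Z (2, 5): total = 930
Minimum is at Z with total 930 blocks.

Z, total 930 blocks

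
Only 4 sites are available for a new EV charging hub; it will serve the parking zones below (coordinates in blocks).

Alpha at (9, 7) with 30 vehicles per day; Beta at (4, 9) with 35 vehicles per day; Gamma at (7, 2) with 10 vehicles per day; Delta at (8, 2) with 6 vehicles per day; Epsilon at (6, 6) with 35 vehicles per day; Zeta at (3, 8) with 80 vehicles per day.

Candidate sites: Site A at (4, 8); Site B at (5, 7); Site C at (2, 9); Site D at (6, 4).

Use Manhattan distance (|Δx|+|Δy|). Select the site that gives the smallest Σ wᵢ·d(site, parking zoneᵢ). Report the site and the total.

Site A, total 585 blocks

Total weighted distance at each candidate:
  Site A (4, 8): total = 585
  Site B (5, 7): total = 653
  Site C (2, 9): total = 943
  Site D (6, 4): total = 1109
Minimum is at Site A with total 585 blocks.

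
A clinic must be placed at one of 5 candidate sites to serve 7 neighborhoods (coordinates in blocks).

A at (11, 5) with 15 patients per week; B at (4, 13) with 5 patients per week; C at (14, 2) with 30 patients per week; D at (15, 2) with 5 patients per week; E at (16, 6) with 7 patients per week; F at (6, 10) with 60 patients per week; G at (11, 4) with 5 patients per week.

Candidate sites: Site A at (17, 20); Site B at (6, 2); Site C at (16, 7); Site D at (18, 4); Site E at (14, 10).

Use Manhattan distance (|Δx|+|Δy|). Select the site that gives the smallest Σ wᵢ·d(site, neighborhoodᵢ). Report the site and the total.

Total weighted distance at each candidate:
  Site A (17, 20): total = 2620
  Site B (6, 2): total = 1083
  Site C (16, 7): total = 1262
  Site D (18, 4): total = 1583
  Site E (14, 10): total = 1037
Minimum is at Site E with total 1037 blocks.

Site E, total 1037 blocks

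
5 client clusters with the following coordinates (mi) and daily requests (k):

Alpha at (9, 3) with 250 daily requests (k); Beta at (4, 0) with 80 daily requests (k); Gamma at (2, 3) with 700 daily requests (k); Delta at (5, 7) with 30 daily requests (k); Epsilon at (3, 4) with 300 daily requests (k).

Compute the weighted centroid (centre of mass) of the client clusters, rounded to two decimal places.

The minimiser of Σwᵢ‖p−pᵢ‖² is the weighted centroid p* = (Σwᵢpᵢ)/(Σwᵢ).
Σwᵢ = 1360.
Σwᵢxᵢ = 250·9 + 80·4 + 700·2 + 30·5 + 300·3 = 5020.
Σwᵢyᵢ = 250·3 + 80·0 + 700·3 + 30·7 + 300·4 = 4260.
x* = 5020/1360 = 3.69, y* = 4260/1360 = 3.13.

(3.69, 3.13)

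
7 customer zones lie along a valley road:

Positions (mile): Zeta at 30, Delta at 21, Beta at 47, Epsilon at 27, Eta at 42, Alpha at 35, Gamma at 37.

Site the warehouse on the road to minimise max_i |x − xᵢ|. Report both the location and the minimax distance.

location 34, max distance 13

The 1-center on a line is the midpoint of the two extreme points: leftmost at 21, rightmost at 47.
Optimal location = (21 + 47)/2 = 34; maximum distance = (47 − 21)/2 = 13.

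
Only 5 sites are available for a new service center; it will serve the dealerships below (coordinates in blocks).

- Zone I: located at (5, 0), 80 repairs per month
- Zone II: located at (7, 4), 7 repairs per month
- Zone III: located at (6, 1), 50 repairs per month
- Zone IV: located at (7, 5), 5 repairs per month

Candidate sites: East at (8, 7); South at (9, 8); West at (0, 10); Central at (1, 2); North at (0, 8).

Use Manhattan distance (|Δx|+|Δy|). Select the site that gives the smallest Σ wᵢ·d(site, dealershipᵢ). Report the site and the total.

Central, total 881 blocks

Total weighted distance at each candidate:
  East (8, 7): total = 1243
  South (9, 8): total = 1527
  West (0, 10): total = 2101
  Central (1, 2): total = 881
  North (0, 8): total = 1817
Minimum is at Central with total 881 blocks.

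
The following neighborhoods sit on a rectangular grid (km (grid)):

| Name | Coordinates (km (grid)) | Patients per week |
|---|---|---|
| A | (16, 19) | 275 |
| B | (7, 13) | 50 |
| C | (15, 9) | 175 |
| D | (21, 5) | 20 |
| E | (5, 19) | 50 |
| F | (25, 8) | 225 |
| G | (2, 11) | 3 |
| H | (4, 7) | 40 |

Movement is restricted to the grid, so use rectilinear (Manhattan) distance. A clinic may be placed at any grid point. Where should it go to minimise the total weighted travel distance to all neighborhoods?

Manhattan distance separates: Σwᵢ(|x−xᵢ|+|y−yᵢ|) = Σwᵢ|x−xᵢ| + Σwᵢ|y−yᵢ|, so x and y are optimised independently as 1-D weighted medians.
Total weight W = 838; half = 419.
x-coordinate, sorted with cumulative weight:
  x=2 (G, w=3) cum 3
  x=4 (H, w=40) cum 43
  x=5 (E, w=50) cum 93
  x=7 (B, w=50) cum 143
  x=15 (C, w=175) cum 318
  x=16 (A, w=275) cum 593  ← median
  x=21 (D, w=20) cum 613
  x=25 (F, w=225) cum 838
⇒ x* = 16
y-coordinate, sorted with cumulative weight:
  y=5 (D, w=20) cum 20
  y=7 (H, w=40) cum 60
  y=8 (F, w=225) cum 285
  y=9 (C, w=175) cum 460  ← median
  y=11 (G, w=3) cum 463
  y=13 (B, w=50) cum 513
  y=19 (A, w=275) cum 788
  y=19 (E, w=50) cum 838
⇒ y* = 9

(16, 9)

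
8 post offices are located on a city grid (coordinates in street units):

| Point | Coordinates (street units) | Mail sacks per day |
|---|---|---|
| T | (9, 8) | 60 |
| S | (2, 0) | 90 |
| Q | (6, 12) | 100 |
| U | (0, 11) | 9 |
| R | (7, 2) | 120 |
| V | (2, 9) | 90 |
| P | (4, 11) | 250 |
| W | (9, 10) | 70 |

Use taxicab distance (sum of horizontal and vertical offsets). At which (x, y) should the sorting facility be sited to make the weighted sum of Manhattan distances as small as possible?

Manhattan distance separates: Σwᵢ(|x−xᵢ|+|y−yᵢ|) = Σwᵢ|x−xᵢ| + Σwᵢ|y−yᵢ|, so x and y are optimised independently as 1-D weighted medians.
Total weight W = 789; half = 394.5.
x-coordinate, sorted with cumulative weight:
  x=0 (U, w=9) cum 9
  x=2 (S, w=90) cum 99
  x=2 (V, w=90) cum 189
  x=4 (P, w=250) cum 439  ← median
  x=6 (Q, w=100) cum 539
  x=7 (R, w=120) cum 659
  x=9 (T, w=60) cum 719
  x=9 (W, w=70) cum 789
⇒ x* = 4
y-coordinate, sorted with cumulative weight:
  y=0 (S, w=90) cum 90
  y=2 (R, w=120) cum 210
  y=8 (T, w=60) cum 270
  y=9 (V, w=90) cum 360
  y=10 (W, w=70) cum 430  ← median
  y=11 (U, w=9) cum 439
  y=11 (P, w=250) cum 689
  y=12 (Q, w=100) cum 789
⇒ y* = 10

(4, 10)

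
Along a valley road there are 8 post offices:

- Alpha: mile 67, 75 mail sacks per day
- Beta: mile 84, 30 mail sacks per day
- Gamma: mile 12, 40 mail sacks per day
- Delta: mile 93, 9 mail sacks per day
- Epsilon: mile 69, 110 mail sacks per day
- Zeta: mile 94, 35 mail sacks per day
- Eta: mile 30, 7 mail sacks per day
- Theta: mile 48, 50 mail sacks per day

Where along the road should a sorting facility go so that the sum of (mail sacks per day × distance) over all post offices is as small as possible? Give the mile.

x = 69

For a sum of weighted absolute distances on a line, the optimum is the weighted median (not the mean). Total weight W = 356; half-weight = 178.
Sort by position and accumulate weight:
  mile 12 (Gamma, w=40) → cum 40
  mile 30 (Eta, w=7) → cum 47
  mile 48 (Theta, w=50) → cum 97
  mile 67 (Alpha, w=75) → cum 172
  mile 69 (Epsilon, w=110) → cum 282  ≥ 178 → median here
  mile 84 (Beta, w=30) → cum 312
  mile 93 (Delta, w=9) → cum 321
  mile 94 (Zeta, w=35) → cum 356
Optimal location: mile 69.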